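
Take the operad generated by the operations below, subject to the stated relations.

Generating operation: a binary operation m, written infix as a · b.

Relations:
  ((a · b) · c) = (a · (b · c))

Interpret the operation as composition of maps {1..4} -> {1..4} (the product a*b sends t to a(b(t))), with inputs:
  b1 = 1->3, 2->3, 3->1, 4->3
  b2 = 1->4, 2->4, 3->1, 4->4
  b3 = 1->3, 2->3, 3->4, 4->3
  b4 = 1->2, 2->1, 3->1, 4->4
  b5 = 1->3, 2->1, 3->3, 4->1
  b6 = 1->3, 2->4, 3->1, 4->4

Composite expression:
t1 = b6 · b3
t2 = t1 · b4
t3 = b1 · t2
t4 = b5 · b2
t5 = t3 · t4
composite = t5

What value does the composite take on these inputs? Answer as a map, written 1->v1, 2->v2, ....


1->3, 2->3, 3->3, 4->3


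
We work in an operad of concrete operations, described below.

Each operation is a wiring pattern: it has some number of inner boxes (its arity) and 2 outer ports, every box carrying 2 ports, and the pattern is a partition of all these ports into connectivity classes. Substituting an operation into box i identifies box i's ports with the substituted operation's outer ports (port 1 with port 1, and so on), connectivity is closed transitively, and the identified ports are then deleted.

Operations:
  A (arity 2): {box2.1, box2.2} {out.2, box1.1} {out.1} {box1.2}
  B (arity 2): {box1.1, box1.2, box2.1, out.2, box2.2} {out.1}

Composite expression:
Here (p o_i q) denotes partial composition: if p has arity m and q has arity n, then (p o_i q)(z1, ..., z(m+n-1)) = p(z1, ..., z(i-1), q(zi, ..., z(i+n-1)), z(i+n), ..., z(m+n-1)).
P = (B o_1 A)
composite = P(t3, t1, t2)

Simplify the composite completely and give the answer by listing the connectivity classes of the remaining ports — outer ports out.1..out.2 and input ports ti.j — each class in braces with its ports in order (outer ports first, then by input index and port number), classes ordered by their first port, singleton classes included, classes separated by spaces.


{out.1} {out.2, t2.1, t2.2, t3.1} {t1.1, t1.2} {t3.2}


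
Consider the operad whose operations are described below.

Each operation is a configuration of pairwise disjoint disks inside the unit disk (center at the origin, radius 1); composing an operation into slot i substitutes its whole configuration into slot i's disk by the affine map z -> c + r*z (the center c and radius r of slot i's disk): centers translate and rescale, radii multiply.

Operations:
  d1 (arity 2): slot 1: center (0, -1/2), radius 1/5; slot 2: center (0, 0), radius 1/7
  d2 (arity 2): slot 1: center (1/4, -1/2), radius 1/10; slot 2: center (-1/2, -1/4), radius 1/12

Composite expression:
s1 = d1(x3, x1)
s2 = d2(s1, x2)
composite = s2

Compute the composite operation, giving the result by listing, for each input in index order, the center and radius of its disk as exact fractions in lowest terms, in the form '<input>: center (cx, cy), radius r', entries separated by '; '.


Follow each x-input down from d2: c' goes to c + r*c', radius to r*r'.
x3: after 2 affine steps, its disk has center (1/4, -11/20), radius 1/50
x1: after 2 affine steps, its disk has center (1/4, -1/2), radius 1/70
x2: after 1 affine step, its disk has center (-1/2, -1/4), radius 1/12

x1: center (1/4, -1/2), radius 1/70; x2: center (-1/2, -1/4), radius 1/12; x3: center (1/4, -11/20), radius 1/50


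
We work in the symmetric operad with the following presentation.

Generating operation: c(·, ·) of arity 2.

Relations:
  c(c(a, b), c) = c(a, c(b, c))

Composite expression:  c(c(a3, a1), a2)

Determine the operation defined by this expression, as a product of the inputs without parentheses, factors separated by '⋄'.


Associativity of c dissolves the nesting; only the a-input order survives.
c(a3, a1) flattens to a3 ⋄ a1
c(c(a3, a1), a2) flattens to a3 ⋄ a1 ⋄ a2

a3 ⋄ a1 ⋄ a2


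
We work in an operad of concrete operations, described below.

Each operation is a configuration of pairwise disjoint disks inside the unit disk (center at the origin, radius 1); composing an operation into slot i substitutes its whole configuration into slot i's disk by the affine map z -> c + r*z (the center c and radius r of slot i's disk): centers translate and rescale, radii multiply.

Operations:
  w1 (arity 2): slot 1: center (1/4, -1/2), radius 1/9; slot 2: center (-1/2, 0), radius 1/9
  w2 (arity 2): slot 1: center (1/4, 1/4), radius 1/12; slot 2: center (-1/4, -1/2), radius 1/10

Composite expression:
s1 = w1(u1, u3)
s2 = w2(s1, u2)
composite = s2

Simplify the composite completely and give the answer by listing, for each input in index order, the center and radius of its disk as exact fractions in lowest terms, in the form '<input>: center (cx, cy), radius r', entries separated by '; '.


u1: center (13/48, 5/24), radius 1/108; u2: center (-1/4, -1/2), radius 1/10; u3: center (5/24, 1/4), radius 1/108

Each u-disk chains the slot maps above it in w2; radii multiply.
tracing u1 down its 2-map path: center (13/48, 5/24), radius 1/108
tracing u3 down its 2-map path: center (5/24, 1/4), radius 1/108
tracing u2 down its 1-map path: center (-1/4, -1/2), radius 1/10


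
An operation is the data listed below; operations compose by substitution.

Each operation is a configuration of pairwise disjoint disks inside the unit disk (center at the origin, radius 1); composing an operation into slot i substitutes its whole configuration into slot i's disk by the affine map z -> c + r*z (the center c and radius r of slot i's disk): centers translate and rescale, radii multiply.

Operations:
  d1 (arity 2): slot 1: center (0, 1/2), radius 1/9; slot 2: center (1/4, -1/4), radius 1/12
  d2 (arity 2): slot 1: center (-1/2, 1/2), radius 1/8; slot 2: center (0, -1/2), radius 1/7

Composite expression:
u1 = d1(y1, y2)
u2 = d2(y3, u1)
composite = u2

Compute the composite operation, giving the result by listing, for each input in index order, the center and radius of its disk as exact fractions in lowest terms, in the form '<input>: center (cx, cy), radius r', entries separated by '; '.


Below d2, radii multiply path by path; the y-disk centers shift.
y3 passes through 1 substitution, ending at center (-1/2, 1/2), radius 1/8
y1 passes through 2 substitutions, ending at center (0, -3/7), radius 1/63
y2 passes through 2 substitutions, ending at center (1/28, -15/28), radius 1/84

y1: center (0, -3/7), radius 1/63; y2: center (1/28, -15/28), radius 1/84; y3: center (-1/2, 1/2), radius 1/8


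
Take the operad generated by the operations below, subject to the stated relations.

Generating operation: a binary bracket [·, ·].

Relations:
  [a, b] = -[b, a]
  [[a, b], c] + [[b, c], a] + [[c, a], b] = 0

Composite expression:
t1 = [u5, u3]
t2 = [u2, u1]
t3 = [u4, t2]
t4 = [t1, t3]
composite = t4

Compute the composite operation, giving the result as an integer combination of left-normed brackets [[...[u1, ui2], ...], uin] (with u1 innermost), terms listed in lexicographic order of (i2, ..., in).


Antisymmetry and Jacobi reduce to u1-anchored left-normed brackets.
Composite bracket: [[u5, u3], [u4, [u2, u1]]]
Each bracket splits as ab - ba, giving 16 signed words (2^4 = 16).
Only words starting with u1 matter:
  the word u1u2u4u3u5 carries sign +1 and contributes +[[[[u1, u2], u4], u3], u5]
  the word u1u2u4u5u3 carries sign -1 and contributes -[[[[u1, u2], u4], u5], u3]

[[[[u1, u2], u4], u3], u5] - [[[[u1, u2], u4], u5], u3]


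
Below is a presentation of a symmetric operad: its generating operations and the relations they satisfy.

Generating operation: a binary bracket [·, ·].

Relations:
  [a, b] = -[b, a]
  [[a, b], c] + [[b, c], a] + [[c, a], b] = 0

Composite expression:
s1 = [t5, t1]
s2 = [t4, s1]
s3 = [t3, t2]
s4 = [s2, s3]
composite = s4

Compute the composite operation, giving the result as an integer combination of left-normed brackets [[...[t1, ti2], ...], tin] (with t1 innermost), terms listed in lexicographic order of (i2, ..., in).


-[[[[t1, t5], t4], t2], t3] + [[[[t1, t5], t4], t3], t2]

Expand each bracket as ab - ba; the t1-initial words give the coefficients.
Composite bracket: [[t4, [t5, t1]], [t3, t2]]
Each bracket splits as ab - ba, giving 16 signed words (2^4 = 16).
Collect the words opening with t1:
  from t1t5t4t2t3, sign -1: term -[[[[t1, t5], t4], t2], t3]
  from t1t5t4t3t2, sign +1: term +[[[[t1, t5], t4], t3], t2]


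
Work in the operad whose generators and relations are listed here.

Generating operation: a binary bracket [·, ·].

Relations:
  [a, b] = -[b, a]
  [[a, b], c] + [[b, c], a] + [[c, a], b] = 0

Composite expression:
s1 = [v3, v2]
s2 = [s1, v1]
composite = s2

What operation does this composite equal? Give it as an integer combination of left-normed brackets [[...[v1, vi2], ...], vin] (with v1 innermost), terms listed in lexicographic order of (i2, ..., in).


[[v1, v2], v3] - [[v1, v3], v2]

A multilinear Lie element is pinned by v1-initial words (v1 innermost).
Composite bracket: [[v3, v2], v1]
The bracket unfolds into 4 signed words via [a, b] = ab - ba (2^2 = 4).
Coefficients come from the v1-initial words:
  word v1v2v3 has sign +1, contributing +[[v1, v2], v3]
  word v1v3v2 has sign -1, contributing -[[v1, v3], v2]


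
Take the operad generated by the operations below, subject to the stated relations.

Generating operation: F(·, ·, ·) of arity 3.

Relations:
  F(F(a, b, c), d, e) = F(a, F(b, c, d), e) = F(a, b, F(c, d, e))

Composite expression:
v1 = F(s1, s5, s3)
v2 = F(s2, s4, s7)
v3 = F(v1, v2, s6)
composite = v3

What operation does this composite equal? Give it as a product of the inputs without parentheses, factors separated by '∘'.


s1 ∘ s5 ∘ s3 ∘ s2 ∘ s4 ∘ s7 ∘ s6

Key point: F is associative — brackets drop, the s-order remains.
F(s1, s5, s3) linearizes to s1 ∘ s5 ∘ s3
F(s2, s4, s7) linearizes to s2 ∘ s4 ∘ s7
F(F(s1, s5, s3), F(s2, s4, s7), s6) linearizes to s1 ∘ s5 ∘ s3 ∘ s2 ∘ s4 ∘ s7 ∘ s6


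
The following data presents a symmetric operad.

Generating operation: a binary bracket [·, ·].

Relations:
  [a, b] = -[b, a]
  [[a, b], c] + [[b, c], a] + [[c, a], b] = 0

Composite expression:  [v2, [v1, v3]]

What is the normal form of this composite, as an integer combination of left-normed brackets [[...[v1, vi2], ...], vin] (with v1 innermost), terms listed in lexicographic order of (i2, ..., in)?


-[[v1, v3], v2]

Skip Jacobi rewriting: expand, keep v1-initial words, read off terms.
Composite bracket: [v2, [v1, v3]]
Full expansion: 4 signed words from ab - ba (2^2 = 4).
The v1-initial words carry the normal form:
  the word v1v3v2 carries sign -1 and contributes -[[v1, v3], v2]


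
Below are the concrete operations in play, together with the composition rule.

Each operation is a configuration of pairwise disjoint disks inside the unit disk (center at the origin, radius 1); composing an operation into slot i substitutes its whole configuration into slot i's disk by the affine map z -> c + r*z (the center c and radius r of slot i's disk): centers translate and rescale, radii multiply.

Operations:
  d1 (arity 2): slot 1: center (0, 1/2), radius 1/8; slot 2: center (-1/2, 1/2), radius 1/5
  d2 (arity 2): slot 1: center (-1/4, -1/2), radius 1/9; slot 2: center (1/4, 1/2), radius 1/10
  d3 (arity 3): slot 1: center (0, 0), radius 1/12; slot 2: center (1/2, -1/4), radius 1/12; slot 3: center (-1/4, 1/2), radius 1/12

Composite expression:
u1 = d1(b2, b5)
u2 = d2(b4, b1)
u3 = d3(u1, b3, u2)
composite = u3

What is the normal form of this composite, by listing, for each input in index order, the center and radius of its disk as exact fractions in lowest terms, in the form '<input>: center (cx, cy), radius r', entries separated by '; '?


b1: center (-11/48, 13/24), radius 1/120; b2: center (0, 1/24), radius 1/96; b3: center (1/2, -1/4), radius 1/12; b4: center (-13/48, 11/24), radius 1/108; b5: center (-1/24, 1/24), radius 1/60

Only the slot chain above each b matters under d3; compose those maps.
input b2: composing its 2 substitution steps yields center (0, 1/24), radius 1/96
input b5: composing its 2 substitution steps yields center (-1/24, 1/24), radius 1/60
input b3: composing its 1 substitution step yields center (1/2, -1/4), radius 1/12
input b4: composing its 2 substitution steps yields center (-13/48, 11/24), radius 1/108
input b1: composing its 2 substitution steps yields center (-11/48, 13/24), radius 1/120


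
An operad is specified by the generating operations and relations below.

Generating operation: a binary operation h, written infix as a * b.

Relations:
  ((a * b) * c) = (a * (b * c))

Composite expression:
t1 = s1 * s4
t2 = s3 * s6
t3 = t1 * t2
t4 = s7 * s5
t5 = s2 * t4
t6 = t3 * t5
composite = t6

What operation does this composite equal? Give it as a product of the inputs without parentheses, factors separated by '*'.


Under associativity of h, the answer is the s's in reading order.
(s1 * s4) collapses to s1 * s4
(s3 * s6) collapses to s3 * s6
((s1 * s4) * (s3 * s6)) collapses to s1 * s4 * s3 * s6
(s7 * s5) collapses to s7 * s5
(s2 * (s7 * s5)) collapses to s2 * s7 * s5
(((s1 * s4) * (s3 * s6)) * (s2 * (s7 * s5))) collapses to s1 * s4 * s3 * s6 * s2 * s7 * s5

s1 * s4 * s3 * s6 * s2 * s7 * s5


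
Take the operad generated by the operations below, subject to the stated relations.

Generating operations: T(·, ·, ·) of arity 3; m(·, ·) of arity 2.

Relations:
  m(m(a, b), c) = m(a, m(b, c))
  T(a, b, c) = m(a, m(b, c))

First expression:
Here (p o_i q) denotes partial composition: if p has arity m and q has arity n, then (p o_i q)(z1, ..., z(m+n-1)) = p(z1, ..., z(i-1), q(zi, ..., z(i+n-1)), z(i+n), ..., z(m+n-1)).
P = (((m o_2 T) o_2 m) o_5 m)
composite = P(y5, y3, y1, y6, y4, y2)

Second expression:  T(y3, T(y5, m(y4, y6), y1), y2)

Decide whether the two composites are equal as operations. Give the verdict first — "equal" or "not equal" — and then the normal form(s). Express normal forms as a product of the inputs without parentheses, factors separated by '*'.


Normal form of the first expression: y5 * y3 * y1 * y6 * y4 * y2
Normal form of the second expression: y3 * y5 * y4 * y6 * y1 * y2
No match — not equal.

not equal; first: y5 * y3 * y1 * y6 * y4 * y2; second: y3 * y5 * y4 * y6 * y1 * y2


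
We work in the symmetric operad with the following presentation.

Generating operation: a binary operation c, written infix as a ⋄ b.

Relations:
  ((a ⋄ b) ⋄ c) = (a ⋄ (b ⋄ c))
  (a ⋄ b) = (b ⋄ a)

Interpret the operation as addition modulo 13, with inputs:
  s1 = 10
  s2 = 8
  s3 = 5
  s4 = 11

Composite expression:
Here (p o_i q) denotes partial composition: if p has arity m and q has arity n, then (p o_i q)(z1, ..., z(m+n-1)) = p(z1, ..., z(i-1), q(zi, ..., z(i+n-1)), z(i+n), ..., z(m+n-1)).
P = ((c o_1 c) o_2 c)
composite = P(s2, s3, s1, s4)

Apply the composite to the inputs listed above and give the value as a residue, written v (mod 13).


8 (mod 13)

(s3 ⋄ s1) = 2
(s2 ⋄ (s3 ⋄ s1)) = 10
((s2 ⋄ (s3 ⋄ s1)) ⋄ s4) = 8


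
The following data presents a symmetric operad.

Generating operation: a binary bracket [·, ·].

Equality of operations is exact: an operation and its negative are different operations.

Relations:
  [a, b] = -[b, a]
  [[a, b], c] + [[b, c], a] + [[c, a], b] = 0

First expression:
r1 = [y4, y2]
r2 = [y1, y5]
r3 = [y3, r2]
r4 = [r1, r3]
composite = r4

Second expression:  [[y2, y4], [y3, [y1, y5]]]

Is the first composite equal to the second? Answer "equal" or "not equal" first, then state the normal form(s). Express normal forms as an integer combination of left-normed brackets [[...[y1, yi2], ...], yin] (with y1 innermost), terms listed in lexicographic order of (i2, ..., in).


not equal; the first gives -[[[[y1, y5], y3], y2], y4] + [[[[y1, y5], y3], y4], y2] and the second [[[[y1, y5], y3], y2], y4] - [[[[y1, y5], y3], y4], y2]

The first expression reduces to -[[[[y1, y5], y3], y2], y4] + [[[[y1, y5], y3], y4], y2]
The second expression reduces to [[[[y1, y5], y3], y2], y4] - [[[[y1, y5], y3], y4], y2]
Distinct normal forms: not equal.


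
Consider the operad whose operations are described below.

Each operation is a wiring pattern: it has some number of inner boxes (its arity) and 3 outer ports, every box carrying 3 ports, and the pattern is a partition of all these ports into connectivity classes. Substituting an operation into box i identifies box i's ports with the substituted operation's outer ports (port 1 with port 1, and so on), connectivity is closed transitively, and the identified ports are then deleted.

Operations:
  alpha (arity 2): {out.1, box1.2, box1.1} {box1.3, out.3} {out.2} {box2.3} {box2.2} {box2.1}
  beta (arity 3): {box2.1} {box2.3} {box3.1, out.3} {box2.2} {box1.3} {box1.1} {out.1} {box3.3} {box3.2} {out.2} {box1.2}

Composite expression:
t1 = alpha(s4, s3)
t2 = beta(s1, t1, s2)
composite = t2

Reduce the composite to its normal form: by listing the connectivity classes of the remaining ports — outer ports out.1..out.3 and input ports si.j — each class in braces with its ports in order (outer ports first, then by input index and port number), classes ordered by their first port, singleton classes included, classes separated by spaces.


Reachability decides: close wires over beta-identified ports.
alpha over (s4, s3) gives {out.1, s4.1, s4.2} {out.2} {out.3, s4.3} {s3.1} {s3.2} {s3.3}, out.j being that stage's outer ports
beta over (s1, s4, s3, s2) gives {out.1} {out.2} {out.3, s2.1} {s1.1} {s1.2} {s1.3} {s2.2} {s2.3} {s3.1} {s3.2} {s3.3} {s4.1, s4.2} {s4.3}, out.j being that stage's outer ports

{out.1} {out.2} {out.3, s2.1} {s1.1} {s1.2} {s1.3} {s2.2} {s2.3} {s3.1} {s3.2} {s3.3} {s4.1, s4.2} {s4.3}


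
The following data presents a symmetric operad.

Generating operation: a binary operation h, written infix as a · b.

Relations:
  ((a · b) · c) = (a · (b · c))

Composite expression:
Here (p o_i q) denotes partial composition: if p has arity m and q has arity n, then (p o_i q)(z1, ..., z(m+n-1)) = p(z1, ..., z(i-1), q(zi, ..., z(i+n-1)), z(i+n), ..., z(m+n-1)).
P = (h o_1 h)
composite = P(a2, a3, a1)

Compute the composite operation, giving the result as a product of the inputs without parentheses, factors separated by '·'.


Associativity of h dissolves the nesting; only the a-input order survives.
(a2 · a3) linearizes to a2 · a3
((a2 · a3) · a1) linearizes to a2 · a3 · a1

a2 · a3 · a1


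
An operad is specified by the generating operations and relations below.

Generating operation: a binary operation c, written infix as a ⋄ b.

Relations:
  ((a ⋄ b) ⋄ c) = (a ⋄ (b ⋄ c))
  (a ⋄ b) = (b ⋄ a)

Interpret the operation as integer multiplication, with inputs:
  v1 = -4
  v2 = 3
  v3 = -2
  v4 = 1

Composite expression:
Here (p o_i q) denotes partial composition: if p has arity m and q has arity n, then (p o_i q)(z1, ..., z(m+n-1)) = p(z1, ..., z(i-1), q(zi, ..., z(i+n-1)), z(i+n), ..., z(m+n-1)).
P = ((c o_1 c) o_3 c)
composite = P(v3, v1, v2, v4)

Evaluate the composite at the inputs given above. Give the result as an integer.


24


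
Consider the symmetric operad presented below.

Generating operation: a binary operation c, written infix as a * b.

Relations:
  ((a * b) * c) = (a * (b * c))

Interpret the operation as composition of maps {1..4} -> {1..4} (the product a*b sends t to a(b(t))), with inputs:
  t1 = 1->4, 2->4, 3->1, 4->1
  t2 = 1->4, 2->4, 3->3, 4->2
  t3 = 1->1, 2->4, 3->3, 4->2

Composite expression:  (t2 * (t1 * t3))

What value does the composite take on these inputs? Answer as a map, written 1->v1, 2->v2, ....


(t1 * t3) = 1->4, 2->1, 3->1, 4->4
(t2 * (t1 * t3)) = 1->2, 2->4, 3->4, 4->2

1->2, 2->4, 3->4, 4->2


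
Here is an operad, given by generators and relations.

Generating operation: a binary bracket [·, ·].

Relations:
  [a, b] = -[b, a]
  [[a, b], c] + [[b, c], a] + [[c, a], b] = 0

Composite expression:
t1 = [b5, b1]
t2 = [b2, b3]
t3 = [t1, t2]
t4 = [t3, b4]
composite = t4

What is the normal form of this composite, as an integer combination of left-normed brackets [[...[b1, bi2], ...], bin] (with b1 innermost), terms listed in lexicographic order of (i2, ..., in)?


-[[[[b1, b5], b2], b3], b4] + [[[[b1, b5], b3], b2], b4]


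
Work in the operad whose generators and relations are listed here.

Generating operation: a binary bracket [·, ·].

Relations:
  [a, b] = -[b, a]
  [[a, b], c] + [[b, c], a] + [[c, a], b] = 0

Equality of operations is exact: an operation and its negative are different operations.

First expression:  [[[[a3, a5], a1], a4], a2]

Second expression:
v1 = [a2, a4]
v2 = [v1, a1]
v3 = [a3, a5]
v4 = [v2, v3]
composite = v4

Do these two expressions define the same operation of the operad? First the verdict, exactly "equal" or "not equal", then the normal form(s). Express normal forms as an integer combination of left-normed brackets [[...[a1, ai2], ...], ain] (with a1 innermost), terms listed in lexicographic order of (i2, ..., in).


not equal; the first gives -[[[[a1, a3], a5], a4], a2] + [[[[a1, a5], a3], a4], a2] and the second -[[[[a1, a2], a4], a3], a5] + [[[[a1, a2], a4], a5], a3] + [[[[a1, a4], a2], a3], a5] - [[[[a1, a4], a2], a5], a3]

The first composite normalizes to -[[[[a1, a3], a5], a4], a2] + [[[[a1, a5], a3], a4], a2]
The second composite normalizes to -[[[[a1, a2], a4], a3], a5] + [[[[a1, a2], a4], a5], a3] + [[[[a1, a4], a2], a3], a5] - [[[[a1, a4], a2], a5], a3]
They disagree, so not equal.


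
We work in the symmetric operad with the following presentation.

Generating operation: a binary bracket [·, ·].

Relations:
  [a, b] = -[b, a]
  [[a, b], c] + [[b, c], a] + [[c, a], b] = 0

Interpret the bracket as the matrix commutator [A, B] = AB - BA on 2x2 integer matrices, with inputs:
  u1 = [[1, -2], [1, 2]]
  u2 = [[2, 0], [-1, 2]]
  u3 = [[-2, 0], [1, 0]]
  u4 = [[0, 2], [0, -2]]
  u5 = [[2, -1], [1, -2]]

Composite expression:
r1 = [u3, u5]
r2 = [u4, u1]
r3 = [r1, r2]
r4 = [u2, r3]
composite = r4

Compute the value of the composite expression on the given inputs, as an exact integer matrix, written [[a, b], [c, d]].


[u3, u5] = [[1, 2], [6, -1]]
[u4, u1] = [[2, -2], [-2, -2]]
[[u3, u5], [u4, u1]] = [[8, -12], [28, -8]]
[u2, [[u3, u5], [u4, u1]]] = [[-12, 0], [-16, 12]]

[[-12, 0], [-16, 12]]


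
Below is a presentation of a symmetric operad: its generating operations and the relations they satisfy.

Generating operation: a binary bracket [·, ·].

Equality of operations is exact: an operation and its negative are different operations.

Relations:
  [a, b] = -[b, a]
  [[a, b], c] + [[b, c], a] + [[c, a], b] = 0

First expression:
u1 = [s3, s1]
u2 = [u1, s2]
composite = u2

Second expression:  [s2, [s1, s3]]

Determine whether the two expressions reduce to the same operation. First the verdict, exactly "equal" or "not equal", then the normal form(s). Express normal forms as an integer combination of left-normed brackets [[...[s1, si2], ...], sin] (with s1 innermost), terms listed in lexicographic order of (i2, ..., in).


equal; the common form is -[[s1, s3], s2]

The first composite normalizes to -[[s1, s3], s2]
The second composite normalizes to -[[s1, s3], s2]
The forms coincide; equal.


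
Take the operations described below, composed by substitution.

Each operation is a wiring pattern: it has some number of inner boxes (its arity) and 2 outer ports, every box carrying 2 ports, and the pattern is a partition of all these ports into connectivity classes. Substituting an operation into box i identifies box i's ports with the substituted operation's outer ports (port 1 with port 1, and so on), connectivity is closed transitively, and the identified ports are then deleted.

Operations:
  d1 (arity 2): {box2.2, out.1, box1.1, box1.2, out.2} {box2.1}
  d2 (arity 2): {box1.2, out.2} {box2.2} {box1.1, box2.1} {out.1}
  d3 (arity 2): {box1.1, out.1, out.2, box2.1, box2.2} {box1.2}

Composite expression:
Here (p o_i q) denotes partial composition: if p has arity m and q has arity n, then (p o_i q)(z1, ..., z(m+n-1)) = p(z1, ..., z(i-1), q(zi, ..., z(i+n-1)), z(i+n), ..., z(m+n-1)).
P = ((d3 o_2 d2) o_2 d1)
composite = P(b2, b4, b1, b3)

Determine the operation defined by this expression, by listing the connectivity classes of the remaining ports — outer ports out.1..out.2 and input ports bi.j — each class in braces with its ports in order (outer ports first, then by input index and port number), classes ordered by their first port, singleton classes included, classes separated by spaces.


Connectivity passes through glued d3-boundaries; trace each wire chain.
through d1, on inputs (b4, b1): {out.1, out.2, b1.2, b4.1, b4.2} {b1.1} (out.j = stage outer ports)
through d2, on inputs (b4, b1, b3): {out.1} {out.2, b1.2, b3.1, b4.1, b4.2} {b1.1} {b3.2} (out.j = stage outer ports)
through d3, on inputs (b2, b4, b1, b3): {out.1, out.2, b1.2, b2.1, b3.1, b4.1, b4.2} {b1.1} {b2.2} {b3.2} (out.j = stage outer ports)

{out.1, out.2, b1.2, b2.1, b3.1, b4.1, b4.2} {b1.1} {b2.2} {b3.2}


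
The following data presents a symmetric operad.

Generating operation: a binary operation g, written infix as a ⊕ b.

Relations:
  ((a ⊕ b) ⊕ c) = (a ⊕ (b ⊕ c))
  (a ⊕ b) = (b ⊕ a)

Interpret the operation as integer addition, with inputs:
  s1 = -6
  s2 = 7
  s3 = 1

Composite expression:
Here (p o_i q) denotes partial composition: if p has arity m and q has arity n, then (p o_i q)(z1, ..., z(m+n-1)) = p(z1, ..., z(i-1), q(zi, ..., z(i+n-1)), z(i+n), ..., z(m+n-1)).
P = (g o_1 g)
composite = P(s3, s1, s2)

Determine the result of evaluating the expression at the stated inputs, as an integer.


2

(s3 ⊕ s1) = -5
((s3 ⊕ s1) ⊕ s2) = 2


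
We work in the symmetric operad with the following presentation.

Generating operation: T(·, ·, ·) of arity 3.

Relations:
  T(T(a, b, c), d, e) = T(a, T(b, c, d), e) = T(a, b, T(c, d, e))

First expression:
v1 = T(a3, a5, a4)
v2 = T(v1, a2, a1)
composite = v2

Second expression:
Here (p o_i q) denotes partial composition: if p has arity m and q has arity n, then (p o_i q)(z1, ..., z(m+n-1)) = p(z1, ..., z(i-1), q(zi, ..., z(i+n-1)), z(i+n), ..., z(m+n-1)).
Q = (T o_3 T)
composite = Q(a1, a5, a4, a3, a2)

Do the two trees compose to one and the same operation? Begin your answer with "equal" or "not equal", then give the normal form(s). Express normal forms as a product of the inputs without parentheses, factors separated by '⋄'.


Normal form of the first expression: a3 ⋄ a5 ⋄ a4 ⋄ a2 ⋄ a1
Normal form of the second expression: a1 ⋄ a5 ⋄ a4 ⋄ a3 ⋄ a2
Different reductions; not equal.

not equal; the first gives a3 ⋄ a5 ⋄ a4 ⋄ a2 ⋄ a1 and the second a1 ⋄ a5 ⋄ a4 ⋄ a3 ⋄ a2


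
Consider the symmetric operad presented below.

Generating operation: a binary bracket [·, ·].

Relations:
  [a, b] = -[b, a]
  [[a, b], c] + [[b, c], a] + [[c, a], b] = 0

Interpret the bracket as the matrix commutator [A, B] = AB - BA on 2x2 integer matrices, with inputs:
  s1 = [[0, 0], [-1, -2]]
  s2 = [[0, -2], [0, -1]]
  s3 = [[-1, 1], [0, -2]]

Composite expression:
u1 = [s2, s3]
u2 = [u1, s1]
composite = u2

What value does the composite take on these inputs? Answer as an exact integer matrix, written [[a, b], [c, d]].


[[-3, -6], [0, 3]]

[s2, s3] = [[0, 3], [0, 0]]
[[s2, s3], s1] = [[-3, -6], [0, 3]]


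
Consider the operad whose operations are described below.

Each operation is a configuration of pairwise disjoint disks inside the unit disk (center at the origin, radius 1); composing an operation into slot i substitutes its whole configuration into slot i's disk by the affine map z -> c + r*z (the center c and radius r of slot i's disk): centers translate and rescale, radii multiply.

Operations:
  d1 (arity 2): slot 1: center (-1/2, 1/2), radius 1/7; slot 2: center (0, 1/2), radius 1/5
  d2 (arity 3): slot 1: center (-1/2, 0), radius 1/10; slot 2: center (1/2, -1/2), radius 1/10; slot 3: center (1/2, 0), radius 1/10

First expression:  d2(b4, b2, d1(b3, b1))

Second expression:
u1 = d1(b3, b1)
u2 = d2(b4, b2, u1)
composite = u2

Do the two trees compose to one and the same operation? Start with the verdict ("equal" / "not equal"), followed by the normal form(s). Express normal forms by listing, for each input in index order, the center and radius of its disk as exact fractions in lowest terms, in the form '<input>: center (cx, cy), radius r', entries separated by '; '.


equal: each reduces to b1: center (1/2, 1/20), radius 1/50; b2: center (1/2, -1/2), radius 1/10; b3: center (9/20, 1/20), radius 1/70; b4: center (-1/2, 0), radius 1/10


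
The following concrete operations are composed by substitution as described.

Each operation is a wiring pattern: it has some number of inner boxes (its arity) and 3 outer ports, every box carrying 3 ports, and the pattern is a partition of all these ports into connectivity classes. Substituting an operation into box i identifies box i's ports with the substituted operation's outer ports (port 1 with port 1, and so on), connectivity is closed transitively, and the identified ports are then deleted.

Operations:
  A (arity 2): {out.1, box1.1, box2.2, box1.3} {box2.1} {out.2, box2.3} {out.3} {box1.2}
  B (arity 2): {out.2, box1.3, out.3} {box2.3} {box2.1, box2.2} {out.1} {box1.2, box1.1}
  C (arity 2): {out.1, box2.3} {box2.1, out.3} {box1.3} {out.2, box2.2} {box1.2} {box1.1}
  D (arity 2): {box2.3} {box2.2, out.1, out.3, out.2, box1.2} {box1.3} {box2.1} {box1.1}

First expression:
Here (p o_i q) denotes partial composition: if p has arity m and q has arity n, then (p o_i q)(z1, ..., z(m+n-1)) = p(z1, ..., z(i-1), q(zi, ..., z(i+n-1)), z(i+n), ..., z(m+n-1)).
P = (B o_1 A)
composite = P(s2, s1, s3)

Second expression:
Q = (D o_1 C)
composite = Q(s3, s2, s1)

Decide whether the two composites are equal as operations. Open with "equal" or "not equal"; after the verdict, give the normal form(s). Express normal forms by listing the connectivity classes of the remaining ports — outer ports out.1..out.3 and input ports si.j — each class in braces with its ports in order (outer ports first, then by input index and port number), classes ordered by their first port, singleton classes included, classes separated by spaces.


not equal: they reduce to {out.1} {out.2, out.3} {s1.1} {s1.2, s1.3, s2.1, s2.3} {s2.2} {s3.1, s3.2} {s3.3} and {out.1, out.2, out.3, s1.2, s2.2} {s1.1} {s1.3} {s2.1} {s2.3} {s3.1} {s3.2} {s3.3}

In normal form, the first expression is {out.1} {out.2, out.3} {s1.1} {s1.2, s1.3, s2.1, s2.3} {s2.2} {s3.1, s3.2} {s3.3}
In normal form, the second expression is {out.1, out.2, out.3, s1.2, s2.2} {s1.1} {s1.3} {s2.1} {s2.3} {s3.1} {s3.2} {s3.3}
Different reductions; not equal.


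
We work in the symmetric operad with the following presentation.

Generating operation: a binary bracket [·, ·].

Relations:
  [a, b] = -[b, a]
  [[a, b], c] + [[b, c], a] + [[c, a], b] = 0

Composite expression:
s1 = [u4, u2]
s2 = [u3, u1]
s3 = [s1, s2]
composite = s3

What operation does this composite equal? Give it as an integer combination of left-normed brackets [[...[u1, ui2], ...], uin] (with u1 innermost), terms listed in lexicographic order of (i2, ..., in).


Antisymmetry and Jacobi reduce to u1-anchored left-normed brackets.
Composite bracket: [[u4, u2], [u3, u1]]
Applying ab - ba throughout gives 8 signed words (2^3 = 8).
Keep just the words that open with u1:
  u1u3u2u4 (sign -1) contributes -[[[u1, u3], u2], u4]
  u1u3u4u2 (sign +1) contributes +[[[u1, u3], u4], u2]

-[[[u1, u3], u2], u4] + [[[u1, u3], u4], u2]


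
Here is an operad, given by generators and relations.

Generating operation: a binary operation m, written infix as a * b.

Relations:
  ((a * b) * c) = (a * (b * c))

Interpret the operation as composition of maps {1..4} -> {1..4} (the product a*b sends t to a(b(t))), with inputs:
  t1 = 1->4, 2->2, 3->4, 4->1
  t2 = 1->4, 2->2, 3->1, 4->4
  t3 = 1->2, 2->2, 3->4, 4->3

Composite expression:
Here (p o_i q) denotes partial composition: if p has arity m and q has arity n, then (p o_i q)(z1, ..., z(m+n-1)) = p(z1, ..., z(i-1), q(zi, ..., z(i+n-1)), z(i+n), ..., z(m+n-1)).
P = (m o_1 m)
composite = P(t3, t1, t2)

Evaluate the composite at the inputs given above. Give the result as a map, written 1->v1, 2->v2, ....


1->2, 2->2, 3->3, 4->2

(t3 * t1) = 1->3, 2->2, 3->3, 4->2
((t3 * t1) * t2) = 1->2, 2->2, 3->3, 4->2


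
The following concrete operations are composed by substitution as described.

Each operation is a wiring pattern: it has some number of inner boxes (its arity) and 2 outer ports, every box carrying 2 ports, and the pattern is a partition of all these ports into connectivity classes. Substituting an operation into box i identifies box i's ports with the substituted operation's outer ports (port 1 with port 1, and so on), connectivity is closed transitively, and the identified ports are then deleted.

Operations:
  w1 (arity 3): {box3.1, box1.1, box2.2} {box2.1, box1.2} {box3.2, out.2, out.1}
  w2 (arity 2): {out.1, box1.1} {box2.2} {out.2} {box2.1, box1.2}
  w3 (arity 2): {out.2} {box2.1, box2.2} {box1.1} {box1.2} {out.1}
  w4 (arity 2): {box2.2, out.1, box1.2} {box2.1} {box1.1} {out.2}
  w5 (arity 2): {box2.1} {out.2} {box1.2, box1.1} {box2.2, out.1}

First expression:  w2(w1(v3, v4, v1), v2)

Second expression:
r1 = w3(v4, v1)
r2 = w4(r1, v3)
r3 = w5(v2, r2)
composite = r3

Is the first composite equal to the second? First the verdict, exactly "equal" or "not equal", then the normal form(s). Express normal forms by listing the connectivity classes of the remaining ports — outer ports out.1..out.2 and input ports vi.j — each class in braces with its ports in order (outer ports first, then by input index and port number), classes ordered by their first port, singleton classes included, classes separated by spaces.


not equal: they reduce to {out.1, v1.2, v2.1} {out.2} {v1.1, v3.1, v4.2} {v2.2} {v3.2, v4.1} and {out.1} {out.2} {v1.1, v1.2} {v2.1, v2.2} {v3.1} {v3.2} {v4.1} {v4.2}

Reducing the first expression gives {out.1, v1.2, v2.1} {out.2} {v1.1, v3.1, v4.2} {v2.2} {v3.2, v4.1}
Reducing the second expression gives {out.1} {out.2} {v1.1, v1.2} {v2.1, v2.2} {v3.1} {v3.2} {v4.1} {v4.2}
The normal forms differ: not equal.


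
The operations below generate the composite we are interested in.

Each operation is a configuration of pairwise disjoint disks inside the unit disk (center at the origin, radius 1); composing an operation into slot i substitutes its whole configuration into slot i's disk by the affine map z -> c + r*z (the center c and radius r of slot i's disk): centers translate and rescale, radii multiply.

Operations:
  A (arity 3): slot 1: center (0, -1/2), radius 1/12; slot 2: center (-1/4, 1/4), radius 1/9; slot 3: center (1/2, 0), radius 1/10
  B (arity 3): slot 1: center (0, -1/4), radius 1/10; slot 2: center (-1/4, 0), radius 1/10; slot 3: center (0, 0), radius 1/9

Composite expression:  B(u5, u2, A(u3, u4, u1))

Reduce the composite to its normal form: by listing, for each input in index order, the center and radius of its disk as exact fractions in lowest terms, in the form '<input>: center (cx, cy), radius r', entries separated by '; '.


u1: center (1/18, 0), radius 1/90; u2: center (-1/4, 0), radius 1/10; u3: center (0, -1/18), radius 1/108; u4: center (-1/36, 1/36), radius 1/81; u5: center (0, -1/4), radius 1/10


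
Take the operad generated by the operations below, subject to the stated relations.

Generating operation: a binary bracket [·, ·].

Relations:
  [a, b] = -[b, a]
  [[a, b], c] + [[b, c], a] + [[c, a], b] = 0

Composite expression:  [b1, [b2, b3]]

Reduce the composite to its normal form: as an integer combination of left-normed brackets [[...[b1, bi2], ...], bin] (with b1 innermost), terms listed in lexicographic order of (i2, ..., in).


[[b1, b2], b3] - [[b1, b3], b2]

In the tensor algebra, words opening b1 carry the b1-anchored form.
Composite bracket: [b1, [b2, b3]]
Applying ab - ba throughout gives 4 signed words (2^2 = 4).
Coefficients come from the b1-initial words:
  b1b2b3 appears with sign +1, giving the term +[[b1, b2], b3]
  b1b3b2 appears with sign -1, giving the term -[[b1, b3], b2]


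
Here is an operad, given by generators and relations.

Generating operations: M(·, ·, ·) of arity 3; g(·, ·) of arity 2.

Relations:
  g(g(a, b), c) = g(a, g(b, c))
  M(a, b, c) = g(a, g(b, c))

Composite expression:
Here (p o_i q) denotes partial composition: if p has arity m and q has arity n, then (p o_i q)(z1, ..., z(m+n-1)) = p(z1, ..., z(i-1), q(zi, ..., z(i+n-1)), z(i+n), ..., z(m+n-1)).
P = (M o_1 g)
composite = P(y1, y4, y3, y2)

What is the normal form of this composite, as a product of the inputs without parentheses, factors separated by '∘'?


y1 ∘ y4 ∘ y3 ∘ y2

Every regrouping of M is equal, so read the y-inputs in written order.
g(y1, y4) spells out as y1 ∘ y4
M(g(y1, y4), y3, y2) spells out as y1 ∘ y4 ∘ y3 ∘ y2


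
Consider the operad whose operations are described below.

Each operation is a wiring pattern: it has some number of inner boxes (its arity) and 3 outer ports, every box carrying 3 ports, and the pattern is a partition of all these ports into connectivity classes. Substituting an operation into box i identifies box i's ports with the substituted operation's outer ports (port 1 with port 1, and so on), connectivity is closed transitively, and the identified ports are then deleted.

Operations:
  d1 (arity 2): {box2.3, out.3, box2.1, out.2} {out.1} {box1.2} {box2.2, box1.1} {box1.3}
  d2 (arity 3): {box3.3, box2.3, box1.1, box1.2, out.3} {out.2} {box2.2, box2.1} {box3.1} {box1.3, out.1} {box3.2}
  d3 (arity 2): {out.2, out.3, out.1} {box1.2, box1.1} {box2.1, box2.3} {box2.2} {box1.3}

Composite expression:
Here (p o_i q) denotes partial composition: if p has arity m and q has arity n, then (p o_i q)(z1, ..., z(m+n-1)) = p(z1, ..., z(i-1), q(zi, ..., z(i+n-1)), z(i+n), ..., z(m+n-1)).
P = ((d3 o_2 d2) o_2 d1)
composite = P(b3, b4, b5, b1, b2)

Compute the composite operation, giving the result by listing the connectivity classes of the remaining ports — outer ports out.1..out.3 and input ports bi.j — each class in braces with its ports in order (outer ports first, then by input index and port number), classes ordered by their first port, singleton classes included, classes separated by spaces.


{out.1, out.2, out.3} {b1.1, b1.2} {b1.3, b2.3, b5.1, b5.3} {b2.1} {b2.2} {b3.1, b3.2} {b3.3} {b4.1, b5.2} {b4.2} {b4.3}

Treat the ports identified at d3 as solder joints: merge, then drop.
composing d1 on (b4, b5), with out.j its own outer ports: {out.1} {out.2, out.3, b5.1, b5.3} {b4.1, b5.2} {b4.2} {b4.3}
composing d2 on (b4, b5, b1, b2), with out.j its own outer ports: {out.1, out.3, b1.3, b2.3, b5.1, b5.3} {out.2} {b1.1, b1.2} {b2.1} {b2.2} {b4.1, b5.2} {b4.2} {b4.3}
composing d3 on (b3, b4, b5, b1, b2), with out.j its own outer ports: {out.1, out.2, out.3} {b1.1, b1.2} {b1.3, b2.3, b5.1, b5.3} {b2.1} {b2.2} {b3.1, b3.2} {b3.3} {b4.1, b5.2} {b4.2} {b4.3}


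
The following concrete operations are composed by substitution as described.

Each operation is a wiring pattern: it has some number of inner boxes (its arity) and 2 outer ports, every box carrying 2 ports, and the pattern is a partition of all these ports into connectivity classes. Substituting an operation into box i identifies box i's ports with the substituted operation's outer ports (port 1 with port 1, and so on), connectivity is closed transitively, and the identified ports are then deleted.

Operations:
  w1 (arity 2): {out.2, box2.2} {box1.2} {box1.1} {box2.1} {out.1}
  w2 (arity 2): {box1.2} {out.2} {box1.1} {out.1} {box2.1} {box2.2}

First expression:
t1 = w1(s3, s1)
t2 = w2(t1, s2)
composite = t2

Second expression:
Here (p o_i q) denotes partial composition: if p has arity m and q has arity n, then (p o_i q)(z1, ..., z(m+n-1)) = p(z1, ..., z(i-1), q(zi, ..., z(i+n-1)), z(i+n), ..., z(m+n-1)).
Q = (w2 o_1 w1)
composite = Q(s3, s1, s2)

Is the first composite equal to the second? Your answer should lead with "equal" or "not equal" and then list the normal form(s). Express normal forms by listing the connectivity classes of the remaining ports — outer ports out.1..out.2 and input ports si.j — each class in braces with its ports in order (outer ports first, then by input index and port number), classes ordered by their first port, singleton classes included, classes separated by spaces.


The first expression, normalized: {out.1} {out.2} {s1.1} {s1.2} {s2.1} {s2.2} {s3.1} {s3.2}
The second expression, normalized: {out.1} {out.2} {s1.1} {s1.2} {s2.1} {s2.2} {s3.1} {s3.2}
Both agree, so they are equal.

equal; both compose to {out.1} {out.2} {s1.1} {s1.2} {s2.1} {s2.2} {s3.1} {s3.2}
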